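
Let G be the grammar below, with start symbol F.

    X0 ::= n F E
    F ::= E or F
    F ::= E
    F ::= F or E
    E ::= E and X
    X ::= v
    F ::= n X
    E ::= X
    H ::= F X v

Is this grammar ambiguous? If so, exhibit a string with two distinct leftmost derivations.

Witness: v or v

Derivation 1: F ⇒ E or F ⇒ X or F ⇒ v or F ⇒ v or E ⇒ v or X ⇒ v or v
Derivation 2: F ⇒ F or E ⇒ E or E ⇒ X or E ⇒ v or E ⇒ v or X ⇒ v or v

Two distinct leftmost derivations for the same string.

Ambiguous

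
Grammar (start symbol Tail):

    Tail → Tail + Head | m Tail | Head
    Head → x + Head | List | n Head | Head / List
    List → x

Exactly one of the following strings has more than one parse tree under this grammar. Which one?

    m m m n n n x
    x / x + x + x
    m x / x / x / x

m m m n n n x: 1 tree
x / x + x + x: 2 trees
m x / x / x / x: 1 tree

x / x + x + x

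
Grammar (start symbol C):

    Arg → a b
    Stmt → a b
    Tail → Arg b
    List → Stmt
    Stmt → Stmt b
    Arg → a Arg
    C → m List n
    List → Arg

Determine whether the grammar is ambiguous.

Witness: m a b n

Derivation 1: C ⇒ m List n ⇒ m Stmt n ⇒ m a b n
Derivation 2: C ⇒ m List n ⇒ m Arg n ⇒ m a b n

Two distinct leftmost derivations for the same string.

Ambiguous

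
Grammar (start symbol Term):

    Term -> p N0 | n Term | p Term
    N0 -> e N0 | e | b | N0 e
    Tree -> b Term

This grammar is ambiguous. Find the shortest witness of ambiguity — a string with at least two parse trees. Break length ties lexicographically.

length 2: no string has ≥2 trees
length 3: p e e has 2 parse trees

Two derivations of p e e:
  Term ⇒ p N0 ⇒ p e N0 ⇒ p e e
  Term ⇒ p N0 ⇒ p N0 e ⇒ p e e

p e e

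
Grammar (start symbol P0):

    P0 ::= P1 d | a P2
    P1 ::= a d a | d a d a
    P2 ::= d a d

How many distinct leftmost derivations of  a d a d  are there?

2

Parse trees for a d a d:
  [P0 [P1 a d a] d]
  [P0 a [P2 d a d]]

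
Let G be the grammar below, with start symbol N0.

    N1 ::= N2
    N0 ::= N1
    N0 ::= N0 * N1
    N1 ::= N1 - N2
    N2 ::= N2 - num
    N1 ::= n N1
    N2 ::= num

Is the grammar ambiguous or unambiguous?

Witness: num - num

Derivation 1: N0 ⇒ N1 ⇒ N2 ⇒ N2 - num ⇒ num - num
Derivation 2: N0 ⇒ N1 ⇒ N1 - N2 ⇒ N2 - N2 ⇒ num - N2 ⇒ num - num

Two distinct leftmost derivations for the same string.

Ambiguous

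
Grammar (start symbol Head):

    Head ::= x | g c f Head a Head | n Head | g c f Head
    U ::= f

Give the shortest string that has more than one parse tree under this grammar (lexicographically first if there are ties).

length 1: no string has ≥2 trees
length 2: no string has ≥2 trees
length 3: no string has ≥2 trees
length 4: no string has ≥2 trees
length 5: no string has ≥2 trees
length 6: no string has ≥2 trees
length 7: no string has ≥2 trees
length 8: no string has ≥2 trees
length 9: g c f g c f x a x has 2 parse trees

Two derivations of g c f g c f x a x:
  Head ⇒ g c f Head a Head ⇒ g c f g c f Head a Head ⇒ g c f g c f x a Head ⇒ g c f g c f x a x
  Head ⇒ g c f Head ⇒ g c f g c f Head a Head ⇒ g c f g c f x a Head ⇒ g c f g c f x a x

g c f g c f x a x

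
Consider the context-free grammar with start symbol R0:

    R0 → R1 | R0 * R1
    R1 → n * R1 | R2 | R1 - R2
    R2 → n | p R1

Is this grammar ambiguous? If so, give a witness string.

Ambiguous

Witness: n * n

Derivation 1: R0 ⇒ R1 ⇒ n * R1 ⇒ n * R2 ⇒ n * n
Derivation 2: R0 ⇒ R0 * R1 ⇒ R1 * R1 ⇒ R2 * R1 ⇒ n * R1 ⇒ n * R2 ⇒ n * n

Two distinct leftmost derivations for the same string.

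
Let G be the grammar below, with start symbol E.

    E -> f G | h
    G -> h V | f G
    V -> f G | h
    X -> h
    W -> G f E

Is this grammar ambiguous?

Unambiguous

Only E, G, V are reachable from E; ignoring the rest: Restricted to the reachable nonterminals, every rule has the form A → t or A → t B, and no two rules for the same A share a first terminal. The grammar encodes a DFA — one run per string.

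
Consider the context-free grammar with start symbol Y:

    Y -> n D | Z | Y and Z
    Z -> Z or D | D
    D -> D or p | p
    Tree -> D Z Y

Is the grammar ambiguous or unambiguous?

Witness: p or p

Derivation 1: Y ⇒ Z ⇒ Z or D ⇒ D or D ⇒ p or D ⇒ p or p
Derivation 2: Y ⇒ Z ⇒ D ⇒ D or p ⇒ p or p

Two distinct leftmost derivations for the same string.

Ambiguous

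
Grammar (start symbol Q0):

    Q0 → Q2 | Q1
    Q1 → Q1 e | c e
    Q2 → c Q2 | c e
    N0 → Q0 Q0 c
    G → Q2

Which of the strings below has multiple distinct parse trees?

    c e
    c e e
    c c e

c e: 2 trees
c e e: 1 tree
c c e: 1 tree

c e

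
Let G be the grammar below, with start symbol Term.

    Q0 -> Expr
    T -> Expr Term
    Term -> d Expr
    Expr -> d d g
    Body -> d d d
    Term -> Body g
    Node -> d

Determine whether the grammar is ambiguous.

Witness: d d d g

Derivation 1: Term ⇒ d Expr ⇒ d d d g
Derivation 2: Term ⇒ Body g ⇒ d d d g

Two distinct leftmost derivations for the same string.

Ambiguous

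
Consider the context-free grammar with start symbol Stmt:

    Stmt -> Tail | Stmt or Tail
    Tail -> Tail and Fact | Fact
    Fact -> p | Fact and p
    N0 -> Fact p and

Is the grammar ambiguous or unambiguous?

Witness: p and p

Derivation 1: Stmt ⇒ Tail ⇒ Tail and Fact ⇒ Fact and Fact ⇒ p and Fact ⇒ p and p
Derivation 2: Stmt ⇒ Tail ⇒ Fact ⇒ Fact and p ⇒ p and p

Two distinct leftmost derivations for the same string.

Ambiguous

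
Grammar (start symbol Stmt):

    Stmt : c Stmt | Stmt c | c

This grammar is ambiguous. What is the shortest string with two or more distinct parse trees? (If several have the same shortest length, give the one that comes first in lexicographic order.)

length 1: no string has ≥2 trees
length 2: c c has 2 parse trees

Two derivations of c c:
  Stmt ⇒ c Stmt ⇒ c c
  Stmt ⇒ Stmt c ⇒ c c

c c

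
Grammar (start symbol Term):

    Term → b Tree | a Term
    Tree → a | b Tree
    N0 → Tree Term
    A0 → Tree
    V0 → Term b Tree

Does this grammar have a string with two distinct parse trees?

(N0, A0, V0 are unreachable from Term, so their rules don't affect L(Term).) Each reachable nonterminal has at most one production per leading terminal, and all productions are right-linear; the derivation is determined token-by-token.

Unambiguous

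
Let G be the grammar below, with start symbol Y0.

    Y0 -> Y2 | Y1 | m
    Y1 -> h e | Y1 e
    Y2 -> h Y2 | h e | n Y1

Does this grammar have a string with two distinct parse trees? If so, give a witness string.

Witness: h e

Derivation 1: Y0 ⇒ Y2 ⇒ h e
Derivation 2: Y0 ⇒ Y1 ⇒ h e

Two distinct leftmost derivations for the same string.

Ambiguous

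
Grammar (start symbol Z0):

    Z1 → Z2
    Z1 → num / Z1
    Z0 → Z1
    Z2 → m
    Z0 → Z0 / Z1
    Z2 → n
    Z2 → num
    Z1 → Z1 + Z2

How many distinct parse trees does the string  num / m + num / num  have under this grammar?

Parse trees for num / m + num / num:
  [Z0 [Z0 [Z1 num / [Z1 [Z1 [Z2 m]] + [Z2 num]]]] / [Z1 [Z2 num]]]
  [Z0 [Z0 [Z1 [Z1 num / [Z1 [Z2 m]]] + [Z2 num]]] / [Z1 [Z2 num]]]
  [Z0 [Z0 [Z0 [Z1 [Z2 num]]] / [Z1 [Z1 [Z2 m]] + [Z2 num]]] / [Z1 [Z2 num]]]

3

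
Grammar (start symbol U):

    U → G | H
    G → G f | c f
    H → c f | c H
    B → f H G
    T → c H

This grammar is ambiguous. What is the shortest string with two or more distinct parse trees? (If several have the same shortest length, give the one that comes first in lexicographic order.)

c f

length 2: c f has 2 parse trees

Two derivations of c f:
  U ⇒ G ⇒ c f
  U ⇒ H ⇒ c f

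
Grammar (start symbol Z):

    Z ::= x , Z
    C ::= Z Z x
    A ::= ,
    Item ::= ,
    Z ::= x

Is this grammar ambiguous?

(Item, C, A are unreachable from Z, so their rules don't affect L(Z).) The reachable grammar is A → atom sep A | atom. Each atom is followed by either the separator (recurse) or end-of-string (stop) — no choice point.

Unambiguous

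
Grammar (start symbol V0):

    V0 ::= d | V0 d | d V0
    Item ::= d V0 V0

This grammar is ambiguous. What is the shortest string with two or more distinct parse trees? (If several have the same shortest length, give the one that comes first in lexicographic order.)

d d

length 1: no string has ≥2 trees
length 2: d d has 2 parse trees

Two derivations of d d:
  V0 ⇒ V0 d ⇒ d d
  V0 ⇒ d V0 ⇒ d d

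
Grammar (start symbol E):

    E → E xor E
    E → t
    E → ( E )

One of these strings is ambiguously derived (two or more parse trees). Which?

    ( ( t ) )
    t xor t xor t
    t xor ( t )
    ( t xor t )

( ( t ) ): 1 tree
t xor t xor t: 2 trees
t xor ( t ): 1 tree
( t xor t ): 1 tree

t xor t xor t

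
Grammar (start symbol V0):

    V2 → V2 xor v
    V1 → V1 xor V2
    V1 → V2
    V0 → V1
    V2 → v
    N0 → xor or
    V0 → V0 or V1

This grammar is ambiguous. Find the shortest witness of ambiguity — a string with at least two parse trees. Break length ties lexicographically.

length 1: no string has ≥2 trees
length 3: v xor v has 2 parse trees

Two derivations of v xor v:
  V0 ⇒ V1 ⇒ V1 xor V2 ⇒ V2 xor V2 ⇒ v xor V2 ⇒ v xor v
  V0 ⇒ V1 ⇒ V2 ⇒ V2 xor v ⇒ v xor v

v xor v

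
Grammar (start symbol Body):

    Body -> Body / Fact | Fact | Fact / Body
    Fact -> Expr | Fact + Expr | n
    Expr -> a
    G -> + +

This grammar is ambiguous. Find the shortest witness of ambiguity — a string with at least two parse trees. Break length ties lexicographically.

length 1: no string has ≥2 trees
length 3: a / a has 2 parse trees

Two derivations of a / a:
  Body ⇒ Body / Fact ⇒ Fact / Fact ⇒ Expr / Fact ⇒ a / Fact ⇒ a / Expr ⇒ a / a
  Body ⇒ Fact / Body ⇒ Expr / Body ⇒ a / Body ⇒ a / Fact ⇒ a / Expr ⇒ a / a

a / a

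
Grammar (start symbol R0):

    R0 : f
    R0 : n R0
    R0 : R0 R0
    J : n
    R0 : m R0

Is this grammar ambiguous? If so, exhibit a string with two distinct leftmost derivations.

Witness: f f f

Derivation 1: R0 ⇒ R0 R0 ⇒ f R0 ⇒ f R0 R0 ⇒ f f R0 ⇒ f f f
Derivation 2: R0 ⇒ R0 R0 ⇒ R0 R0 R0 ⇒ f R0 R0 ⇒ f f R0 ⇒ f f f

Two distinct leftmost derivations for the same string.

Ambiguous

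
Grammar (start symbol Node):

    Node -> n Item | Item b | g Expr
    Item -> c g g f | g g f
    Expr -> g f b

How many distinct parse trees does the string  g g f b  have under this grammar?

Parse trees for g g f b:
  [Node [Item g g f] b]
  [Node g [Expr g f b]]

2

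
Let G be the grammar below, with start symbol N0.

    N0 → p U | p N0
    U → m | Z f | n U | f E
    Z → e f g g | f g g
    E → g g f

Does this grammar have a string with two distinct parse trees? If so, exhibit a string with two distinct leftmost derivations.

Witness: p f g g f

Derivation 1: N0 ⇒ p U ⇒ p Z f ⇒ p f g g f
Derivation 2: N0 ⇒ p U ⇒ p f E ⇒ p f g g f

Two distinct leftmost derivations for the same string.

Ambiguous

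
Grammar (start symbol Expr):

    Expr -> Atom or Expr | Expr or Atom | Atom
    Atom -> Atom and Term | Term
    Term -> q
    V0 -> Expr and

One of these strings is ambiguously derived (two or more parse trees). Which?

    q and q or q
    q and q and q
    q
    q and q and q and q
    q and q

q and q or q: 2 trees
q and q and q: 1 tree
q: 1 tree
q and q and q and q: 1 tree
q and q: 1 tree

q and q or q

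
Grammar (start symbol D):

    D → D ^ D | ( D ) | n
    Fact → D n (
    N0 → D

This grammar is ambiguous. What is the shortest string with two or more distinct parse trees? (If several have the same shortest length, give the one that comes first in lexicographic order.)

length 1: no string has ≥2 trees
length 3: no string has ≥2 trees
length 5: n ^ n ^ n has 2 parse trees

Two derivations of n ^ n ^ n:
  D ⇒ D ^ D ⇒ D ^ D ^ D ⇒ n ^ D ^ D ⇒ n ^ n ^ D ⇒ n ^ n ^ n
  D ⇒ D ^ D ⇒ n ^ D ⇒ n ^ D ^ D ⇒ n ^ n ^ D ⇒ n ^ n ^ n

n ^ n ^ n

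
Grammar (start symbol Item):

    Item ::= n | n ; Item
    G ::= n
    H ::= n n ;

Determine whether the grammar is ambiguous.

Unambiguous

(G, H are unreachable from Item, so their rules don't affect L(Item).) Right-recursive list with a separator: after each atom, whether the separator follows determines the rule. One parse per string.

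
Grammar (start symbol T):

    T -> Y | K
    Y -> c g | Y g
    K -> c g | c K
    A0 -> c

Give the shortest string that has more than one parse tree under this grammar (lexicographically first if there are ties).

c g

length 2: c g has 2 parse trees

Two derivations of c g:
  T ⇒ Y ⇒ c g
  T ⇒ K ⇒ c g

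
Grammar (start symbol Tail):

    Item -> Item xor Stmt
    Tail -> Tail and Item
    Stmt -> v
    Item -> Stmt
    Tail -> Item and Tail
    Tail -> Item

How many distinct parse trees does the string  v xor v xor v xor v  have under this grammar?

Parse trees for v xor v xor v xor v:
  [Tail [Item [Item [Item [Item [Stmt v]] xor [Stmt v]] xor [Stmt v]] xor [Stmt v]]]

1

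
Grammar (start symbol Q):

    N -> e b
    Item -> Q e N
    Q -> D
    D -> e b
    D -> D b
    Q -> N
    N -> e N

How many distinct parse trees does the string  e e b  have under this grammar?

1

Parse trees for e e b:
  [Q [N e [N e b]]]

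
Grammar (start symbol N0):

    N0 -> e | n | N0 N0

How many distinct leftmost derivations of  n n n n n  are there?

Parse trees for n n n n n (showing first 6 of 14):
  [N0 [N0 n] [N0 [N0 n] [N0 [N0 n] [N0 [N0 n] [N0 n]]]]]
  [N0 [N0 n] [N0 [N0 n] [N0 [N0 [N0 n] [N0 n]] [N0 n]]]]
  [N0 [N0 n] [N0 [N0 [N0 n] [N0 n]] [N0 [N0 n] [N0 n]]]]
  [N0 [N0 n] [N0 [N0 [N0 n] [N0 [N0 n] [N0 n]]] [N0 n]]]
  [N0 [N0 n] [N0 [N0 [N0 [N0 n] [N0 n]] [N0 n]] [N0 n]]]
  [N0 [N0 [N0 n] [N0 n]] [N0 [N0 n] [N0 [N0 n] [N0 n]]]]

14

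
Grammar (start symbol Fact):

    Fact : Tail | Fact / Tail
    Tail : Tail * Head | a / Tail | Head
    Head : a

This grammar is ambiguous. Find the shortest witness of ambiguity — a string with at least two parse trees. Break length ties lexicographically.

a / a

length 1: no string has ≥2 trees
length 3: a / a has 2 parse trees

Two derivations of a / a:
  Fact ⇒ Tail ⇒ a / Tail ⇒ a / Head ⇒ a / a
  Fact ⇒ Fact / Tail ⇒ Tail / Tail ⇒ Head / Tail ⇒ a / Tail ⇒ a / Head ⇒ a / a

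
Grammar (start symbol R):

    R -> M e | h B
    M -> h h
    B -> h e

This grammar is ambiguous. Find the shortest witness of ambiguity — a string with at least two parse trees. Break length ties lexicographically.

length 3: h h e has 2 parse trees

Two derivations of h h e:
  R ⇒ M e ⇒ h h e
  R ⇒ h B ⇒ h h e

h h e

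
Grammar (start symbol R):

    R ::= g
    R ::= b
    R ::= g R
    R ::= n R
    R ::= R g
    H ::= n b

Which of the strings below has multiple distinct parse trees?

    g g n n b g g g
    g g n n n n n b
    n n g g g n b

g g n n b g g g: 35 trees
g g n n n n n b: 1 tree
n n g g g n b: 1 tree

g g n n b g g g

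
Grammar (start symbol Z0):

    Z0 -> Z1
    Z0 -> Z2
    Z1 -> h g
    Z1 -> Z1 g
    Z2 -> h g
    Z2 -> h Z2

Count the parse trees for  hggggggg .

Parse trees for hggggggg:
  [Z0 [Z1 [Z1 [Z1 [Z1 [Z1 [Z1 [Z1 h g] g] g] g] g] g] g]]

1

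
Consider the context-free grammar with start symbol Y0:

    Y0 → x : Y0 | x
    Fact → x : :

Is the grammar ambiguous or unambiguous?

(Fact is unreachable from Y0, so its rules don't affect L(Y0).) The reachable grammar is A → atom sep A | atom. Each atom is followed by either the separator (recurse) or end-of-string (stop) — no choice point.

Unambiguous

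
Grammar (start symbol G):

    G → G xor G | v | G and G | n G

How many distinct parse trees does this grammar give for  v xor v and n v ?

Parse trees for v xor v and n v:
  [G [G v] xor [G [G v] and [G n [G v]]]]
  [G [G [G v] xor [G v]] and [G n [G v]]]

2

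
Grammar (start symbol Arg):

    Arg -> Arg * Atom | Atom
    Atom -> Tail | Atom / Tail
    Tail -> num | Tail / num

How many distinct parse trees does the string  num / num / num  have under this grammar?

4

Parse trees for num / num / num:
  [Arg [Atom [Tail [Tail [Tail num] / num] / num]]]
  [Arg [Atom [Atom [Tail num]] / [Tail [Tail num] / num]]]
  [Arg [Atom [Atom [Tail [Tail num] / num]] / [Tail num]]]
  [Arg [Atom [Atom [Atom [Tail num]] / [Tail num]] / [Tail num]]]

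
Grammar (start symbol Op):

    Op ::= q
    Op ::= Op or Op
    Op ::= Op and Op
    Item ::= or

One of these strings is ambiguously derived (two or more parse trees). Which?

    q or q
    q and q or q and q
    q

q and q or q and q

q or q: 1 tree
q and q or q and q: 5 trees
q: 1 tree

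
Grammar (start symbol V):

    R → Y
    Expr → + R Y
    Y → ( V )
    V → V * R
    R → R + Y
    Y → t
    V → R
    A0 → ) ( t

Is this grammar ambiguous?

Unambiguous

(Expr, A0 are unreachable from V, so their rules don't affect L(V).) This is a standard precedence ladder (V over R over Y), with each level left-recursive on its own operator ('*' at V, '+' at R). That structure is LR(1), hence unambiguous.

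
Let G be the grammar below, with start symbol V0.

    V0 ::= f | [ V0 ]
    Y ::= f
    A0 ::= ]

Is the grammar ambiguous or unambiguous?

Unambiguous

(Y, A0 are unreachable from V0, so their rules don't affect L(V0).) Each string is a nest of matched brackets around a single atom. An opening bracket forces the recursive rule; an atom forces the base rule.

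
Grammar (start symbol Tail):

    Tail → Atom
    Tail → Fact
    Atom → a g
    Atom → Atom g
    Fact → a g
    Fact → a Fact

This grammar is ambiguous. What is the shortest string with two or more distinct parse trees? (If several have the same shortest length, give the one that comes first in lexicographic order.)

length 2: a g has 2 parse trees

Two derivations of a g:
  Tail ⇒ Atom ⇒ a g
  Tail ⇒ Fact ⇒ a g

a g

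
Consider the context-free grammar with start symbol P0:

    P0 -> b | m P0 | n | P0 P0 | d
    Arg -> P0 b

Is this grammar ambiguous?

Witness: b b b

Derivation 1: P0 ⇒ P0 P0 ⇒ b P0 ⇒ b P0 P0 ⇒ b b P0 ⇒ b b b
Derivation 2: P0 ⇒ P0 P0 ⇒ P0 P0 P0 ⇒ b P0 P0 ⇒ b b P0 ⇒ b b b

Two distinct leftmost derivations for the same string.

Ambiguous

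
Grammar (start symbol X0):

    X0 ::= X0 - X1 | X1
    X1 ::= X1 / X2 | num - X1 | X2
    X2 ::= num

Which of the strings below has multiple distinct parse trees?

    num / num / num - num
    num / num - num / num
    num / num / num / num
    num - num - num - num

num / num / num - num: 1 tree
num / num - num / num: 1 tree
num / num / num / num: 1 tree
num - num - num - num: 8 trees

num - num - num - num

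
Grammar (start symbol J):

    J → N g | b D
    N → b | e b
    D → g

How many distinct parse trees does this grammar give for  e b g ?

Parse trees for e b g:
  [J [N e b] g]

1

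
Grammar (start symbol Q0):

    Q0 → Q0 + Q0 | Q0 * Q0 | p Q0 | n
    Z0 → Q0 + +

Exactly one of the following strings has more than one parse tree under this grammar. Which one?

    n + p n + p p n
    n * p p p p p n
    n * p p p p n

n + p n + p p n

n + p n + p p n: 3 trees
n * p p p p p n: 1 tree
n * p p p p n: 1 tree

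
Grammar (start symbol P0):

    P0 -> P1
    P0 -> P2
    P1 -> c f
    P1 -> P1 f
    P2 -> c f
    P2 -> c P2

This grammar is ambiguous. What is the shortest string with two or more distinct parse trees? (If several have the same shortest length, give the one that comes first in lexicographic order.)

c f

length 2: c f has 2 parse trees

Two derivations of c f:
  P0 ⇒ P1 ⇒ c f
  P0 ⇒ P2 ⇒ c f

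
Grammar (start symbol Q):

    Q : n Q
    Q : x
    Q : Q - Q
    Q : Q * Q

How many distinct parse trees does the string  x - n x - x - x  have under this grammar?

Parse trees for x - n x - x - x (showing first 6 of 9):
  [Q [Q x] - [Q n [Q [Q x] - [Q [Q x] - [Q x]]]]]
  [Q [Q x] - [Q n [Q [Q [Q x] - [Q x]] - [Q x]]]]
  [Q [Q x] - [Q [Q n [Q x]] - [Q [Q x] - [Q x]]]]
  [Q [Q x] - [Q [Q n [Q [Q x] - [Q x]]] - [Q x]]]
  [Q [Q x] - [Q [Q [Q n [Q x]] - [Q x]] - [Q x]]]
  [Q [Q [Q x] - [Q n [Q x]]] - [Q [Q x] - [Q x]]]

9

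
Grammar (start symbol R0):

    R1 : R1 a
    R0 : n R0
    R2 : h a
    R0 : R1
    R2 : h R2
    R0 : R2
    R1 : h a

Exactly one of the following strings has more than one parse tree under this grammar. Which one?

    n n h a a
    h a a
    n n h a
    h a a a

n n h a

n n h a a: 1 tree
h a a: 1 tree
n n h a: 2 trees
h a a a: 1 tree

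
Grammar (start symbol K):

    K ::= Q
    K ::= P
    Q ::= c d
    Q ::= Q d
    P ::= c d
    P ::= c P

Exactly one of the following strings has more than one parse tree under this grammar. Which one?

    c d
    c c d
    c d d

c d: 2 trees
c c d: 1 tree
c d d: 1 tree

c d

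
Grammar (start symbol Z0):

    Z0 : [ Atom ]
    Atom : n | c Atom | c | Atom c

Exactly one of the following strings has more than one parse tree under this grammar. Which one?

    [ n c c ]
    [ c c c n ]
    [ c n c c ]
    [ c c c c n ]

[ n c c ]: 1 tree
[ c c c n ]: 1 tree
[ c n c c ]: 3 trees
[ c c c c n ]: 1 tree

[ c n c c ]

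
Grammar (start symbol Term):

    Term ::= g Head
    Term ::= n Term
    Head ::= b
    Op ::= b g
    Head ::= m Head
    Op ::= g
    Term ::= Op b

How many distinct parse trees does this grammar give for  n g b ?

Parse trees for n g b:
  [Term n [Term g [Head b]]]
  [Term n [Term [Op g] b]]

2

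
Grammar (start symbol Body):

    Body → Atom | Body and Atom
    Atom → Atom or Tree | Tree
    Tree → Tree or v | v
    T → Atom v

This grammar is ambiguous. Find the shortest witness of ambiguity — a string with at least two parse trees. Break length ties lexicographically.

v or v

length 1: no string has ≥2 trees
length 3: v or v has 2 parse trees

Two derivations of v or v:
  Body ⇒ Atom ⇒ Atom or Tree ⇒ Tree or Tree ⇒ v or Tree ⇒ v or v
  Body ⇒ Atom ⇒ Tree ⇒ Tree or v ⇒ v or v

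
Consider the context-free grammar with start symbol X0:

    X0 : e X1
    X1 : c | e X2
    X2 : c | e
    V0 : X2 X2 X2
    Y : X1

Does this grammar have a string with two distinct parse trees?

Unambiguous

(V0, Y are unreachable from X0, so their rules don't affect L(X0).) Restricted to the reachable nonterminals, every rule has the form A → t or A → t B, and no two rules for the same A share a first terminal. The grammar encodes a DFA — one run per string.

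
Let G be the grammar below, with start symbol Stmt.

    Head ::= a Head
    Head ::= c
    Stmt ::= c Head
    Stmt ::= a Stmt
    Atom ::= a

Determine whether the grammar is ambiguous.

Unambiguous

(Atom is unreachable from Stmt, so its rules don't affect L(Stmt).) The reachable rules are right-linear with at most one rule per (nonterminal, next-terminal) pair. Each input token forces the next rule, so parsing is deterministic.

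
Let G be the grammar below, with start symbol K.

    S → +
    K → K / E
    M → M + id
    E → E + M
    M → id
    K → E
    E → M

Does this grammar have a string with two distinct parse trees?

Witness: id + id

Derivation 1: K ⇒ E ⇒ E + M ⇒ M + M ⇒ id + M ⇒ id + id
Derivation 2: K ⇒ E ⇒ M ⇒ M + id ⇒ id + id

Two distinct leftmost derivations for the same string.

Ambiguous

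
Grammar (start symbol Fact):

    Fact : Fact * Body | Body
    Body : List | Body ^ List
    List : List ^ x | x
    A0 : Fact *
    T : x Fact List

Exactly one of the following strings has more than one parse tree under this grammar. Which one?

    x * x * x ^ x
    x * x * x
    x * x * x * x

x * x * x ^ x

x * x * x ^ x: 2 trees
x * x * x: 1 tree
x * x * x * x: 1 tree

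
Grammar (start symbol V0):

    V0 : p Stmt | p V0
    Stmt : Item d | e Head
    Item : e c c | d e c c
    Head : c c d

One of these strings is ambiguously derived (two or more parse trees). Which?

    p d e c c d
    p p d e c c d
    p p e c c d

p d e c c d: 1 tree
p p d e c c d: 1 tree
p p e c c d: 2 trees

p p e c c d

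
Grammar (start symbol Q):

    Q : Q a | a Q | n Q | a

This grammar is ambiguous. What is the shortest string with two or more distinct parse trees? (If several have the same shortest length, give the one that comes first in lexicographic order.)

length 1: no string has ≥2 trees
length 2: a a has 2 parse trees

Two derivations of a a:
  Q ⇒ Q a ⇒ a a
  Q ⇒ a Q ⇒ a a

a a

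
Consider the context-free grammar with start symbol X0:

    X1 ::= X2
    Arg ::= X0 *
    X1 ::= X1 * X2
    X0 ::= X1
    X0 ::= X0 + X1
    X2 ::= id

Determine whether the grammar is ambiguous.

Unambiguous

Only X0, X1, X2 are reachable from X0; ignoring the rest: The grammar is stratified — X0 handles '+' (left-recursive), X1 handles '*', X2 atoms. Each operator has a fixed associativity and precedence level, so every string has one parse.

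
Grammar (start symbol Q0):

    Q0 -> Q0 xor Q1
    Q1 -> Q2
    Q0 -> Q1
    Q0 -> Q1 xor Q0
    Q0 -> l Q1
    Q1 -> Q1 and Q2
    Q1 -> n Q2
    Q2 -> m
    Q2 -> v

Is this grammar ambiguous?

Witness: m xor m

Derivation 1: Q0 ⇒ Q0 xor Q1 ⇒ Q1 xor Q1 ⇒ Q2 xor Q1 ⇒ m xor Q1 ⇒ m xor Q2 ⇒ m xor m
Derivation 2: Q0 ⇒ Q1 xor Q0 ⇒ Q2 xor Q0 ⇒ m xor Q0 ⇒ m xor Q1 ⇒ m xor Q2 ⇒ m xor m

Two distinct leftmost derivations for the same string.

Ambiguous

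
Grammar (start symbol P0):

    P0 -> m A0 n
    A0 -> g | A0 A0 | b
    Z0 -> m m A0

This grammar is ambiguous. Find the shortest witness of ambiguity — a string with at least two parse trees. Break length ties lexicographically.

m b b b n

length 3: no string has ≥2 trees
length 4: no string has ≥2 trees
length 5: m b b b n has 2 parse trees

Two derivations of m b b b n:
  P0 ⇒ m A0 n ⇒ m A0 A0 n ⇒ m A0 A0 A0 n ⇒ m b A0 A0 n ⇒ m b b A0 n ⇒ m b b b n
  P0 ⇒ m A0 n ⇒ m A0 A0 n ⇒ m b A0 n ⇒ m b A0 A0 n ⇒ m b b A0 n ⇒ m b b b n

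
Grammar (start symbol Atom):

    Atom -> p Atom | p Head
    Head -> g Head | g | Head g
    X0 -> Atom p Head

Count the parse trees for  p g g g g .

Parse trees for p g g g g:
  [Atom p [Head g [Head g [Head g [Head g]]]]]
  [Atom p [Head g [Head g [Head [Head g] g]]]]
  [Atom p [Head g [Head [Head g [Head g]] g]]]
  [Atom p [Head g [Head [Head [Head g] g] g]]]
  [Atom p [Head [Head g [Head g [Head g]]] g]]
  [Atom p [Head [Head g [Head [Head g] g]] g]]
  [Atom p [Head [Head [Head g [Head g]] g] g]]
  [Atom p [Head [Head [Head [Head g] g] g] g]]

8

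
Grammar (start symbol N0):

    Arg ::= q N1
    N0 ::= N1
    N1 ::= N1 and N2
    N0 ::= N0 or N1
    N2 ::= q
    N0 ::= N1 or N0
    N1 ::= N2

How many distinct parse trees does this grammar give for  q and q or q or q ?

4

Parse trees for q and q or q or q:
  [N0 [N0 [N0 [N1 [N1 [N2 q]] and [N2 q]]] or [N1 [N2 q]]] or [N1 [N2 q]]]
  [N0 [N0 [N1 [N1 [N2 q]] and [N2 q]] or [N0 [N1 [N2 q]]]] or [N1 [N2 q]]]
  [N0 [N1 [N1 [N2 q]] and [N2 q]] or [N0 [N0 [N1 [N2 q]]] or [N1 [N2 q]]]]
  [N0 [N1 [N1 [N2 q]] and [N2 q]] or [N0 [N1 [N2 q]] or [N0 [N1 [N2 q]]]]]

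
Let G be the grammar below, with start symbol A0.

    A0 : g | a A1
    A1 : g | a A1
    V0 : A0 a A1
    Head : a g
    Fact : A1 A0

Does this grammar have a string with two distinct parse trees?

Unambiguous

Only A0, A1 are reachable from A0; ignoring the rest: The reachable rules are right-linear with at most one rule per (nonterminal, next-terminal) pair. Each input token forces the next rule, so parsing is deterministic.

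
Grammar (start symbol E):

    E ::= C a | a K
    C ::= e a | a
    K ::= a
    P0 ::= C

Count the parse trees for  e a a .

1

Parse trees for e a a:
  [E [C e a] a]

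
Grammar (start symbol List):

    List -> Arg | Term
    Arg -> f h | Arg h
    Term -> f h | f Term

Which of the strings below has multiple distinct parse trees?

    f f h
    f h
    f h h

f h

f f h: 1 tree
f h: 2 trees
f h h: 1 tree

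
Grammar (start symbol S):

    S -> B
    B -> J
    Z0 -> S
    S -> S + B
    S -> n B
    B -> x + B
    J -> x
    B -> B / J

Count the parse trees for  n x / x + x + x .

Parse trees for n x / x + x + x:
  [S [S n [B [B [J x]] / [J x]]] + [B x + [B [J x]]]]
  [S [S [S n [B [B [J x]] / [J x]]] + [B [J x]]] + [B [J x]]]

2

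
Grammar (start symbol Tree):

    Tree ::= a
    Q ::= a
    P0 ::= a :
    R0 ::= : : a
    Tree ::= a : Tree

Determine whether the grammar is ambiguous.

(P0, R0, Q are unreachable from Tree, so their rules don't affect L(Tree).) Right-recursive list with a separator: after each atom, whether the separator follows determines the rule. One parse per string.

Unambiguous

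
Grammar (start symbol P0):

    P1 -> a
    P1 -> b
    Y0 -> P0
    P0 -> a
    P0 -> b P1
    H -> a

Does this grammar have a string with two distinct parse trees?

Unambiguous

(H, Y0 are unreachable from P0, so their rules don't affect L(P0).) Each reachable nonterminal has at most one production per leading terminal, and all productions are right-linear; the derivation is determined token-by-token.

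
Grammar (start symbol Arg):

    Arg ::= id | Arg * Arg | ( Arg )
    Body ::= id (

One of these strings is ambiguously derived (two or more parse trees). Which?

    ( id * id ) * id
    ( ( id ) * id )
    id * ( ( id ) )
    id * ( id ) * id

( id * id ) * id: 1 tree
( ( id ) * id ): 1 tree
id * ( ( id ) ): 1 tree
id * ( id ) * id: 2 trees

id * ( id ) * id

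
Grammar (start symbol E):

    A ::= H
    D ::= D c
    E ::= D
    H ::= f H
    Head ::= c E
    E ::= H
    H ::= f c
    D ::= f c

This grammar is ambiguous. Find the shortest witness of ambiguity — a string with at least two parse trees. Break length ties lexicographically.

f c

length 2: f c has 2 parse trees

Two derivations of f c:
  E ⇒ D ⇒ f c
  E ⇒ H ⇒ f c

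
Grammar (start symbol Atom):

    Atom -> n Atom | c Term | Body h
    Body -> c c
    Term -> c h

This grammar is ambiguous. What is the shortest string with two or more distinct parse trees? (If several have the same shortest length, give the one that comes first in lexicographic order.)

c c h

length 3: c c h has 2 parse trees

Two derivations of c c h:
  Atom ⇒ c Term ⇒ c c h
  Atom ⇒ Body h ⇒ c c h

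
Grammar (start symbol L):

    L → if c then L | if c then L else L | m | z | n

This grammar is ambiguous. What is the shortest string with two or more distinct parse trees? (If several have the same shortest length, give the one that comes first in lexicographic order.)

if c then if c then m else m

length 1: no string has ≥2 trees
length 4: no string has ≥2 trees
length 6: no string has ≥2 trees
length 7: no string has ≥2 trees
length 9: if c then if c then m else m has 2 parse trees

Two derivations of if c then if c then m else m:
  L ⇒ if c then L ⇒ if c then if c then L else L ⇒ if c then if c then m else L ⇒ if c then if c then m else m
  L ⇒ if c then L else L ⇒ if c then if c then L else L ⇒ if c then if c then m else L ⇒ if c then if c then m else m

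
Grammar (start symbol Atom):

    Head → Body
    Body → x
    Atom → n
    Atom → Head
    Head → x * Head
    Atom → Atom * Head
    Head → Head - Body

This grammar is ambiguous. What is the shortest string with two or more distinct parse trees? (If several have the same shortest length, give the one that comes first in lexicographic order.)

x * x

length 1: no string has ≥2 trees
length 3: x * x has 2 parse trees

Two derivations of x * x:
  Atom ⇒ Head ⇒ x * Head ⇒ x * Body ⇒ x * x
  Atom ⇒ Atom * Head ⇒ Head * Head ⇒ Body * Head ⇒ x * Head ⇒ x * Body ⇒ x * x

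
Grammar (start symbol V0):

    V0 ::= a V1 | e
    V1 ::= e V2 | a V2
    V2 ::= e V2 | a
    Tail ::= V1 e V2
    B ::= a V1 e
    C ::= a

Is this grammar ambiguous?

Unambiguous

Only V0, V1, V2 are reachable from V0; ignoring the rest: Each reachable nonterminal has at most one production per leading terminal, and all productions are right-linear; the derivation is determined token-by-token.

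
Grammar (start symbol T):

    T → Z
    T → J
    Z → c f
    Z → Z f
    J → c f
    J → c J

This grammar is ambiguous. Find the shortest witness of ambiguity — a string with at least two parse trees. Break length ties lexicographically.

c f

length 2: c f has 2 parse trees

Two derivations of c f:
  T ⇒ Z ⇒ c f
  T ⇒ J ⇒ c f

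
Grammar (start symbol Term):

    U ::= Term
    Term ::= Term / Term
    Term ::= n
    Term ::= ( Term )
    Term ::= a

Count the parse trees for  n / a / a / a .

5

Parse trees for n / a / a / a:
  [Term [Term n] / [Term [Term a] / [Term [Term a] / [Term a]]]]
  [Term [Term n] / [Term [Term [Term a] / [Term a]] / [Term a]]]
  [Term [Term [Term n] / [Term a]] / [Term [Term a] / [Term a]]]
  [Term [Term [Term n] / [Term [Term a] / [Term a]]] / [Term a]]
  [Term [Term [Term [Term n] / [Term a]] / [Term a]] / [Term a]]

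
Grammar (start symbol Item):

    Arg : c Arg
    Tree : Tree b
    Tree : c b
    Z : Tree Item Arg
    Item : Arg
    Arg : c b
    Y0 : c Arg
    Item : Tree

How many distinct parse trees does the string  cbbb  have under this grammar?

1

Parse trees for cbbb:
  [Item [Tree [Tree [Tree c b] b] b]]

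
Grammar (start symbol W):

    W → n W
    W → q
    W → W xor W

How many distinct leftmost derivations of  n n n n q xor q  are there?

5

Parse trees for n n n n q xor q:
  [W n [W n [W n [W n [W [W q] xor [W q]]]]]]
  [W n [W n [W n [W [W n [W q]] xor [W q]]]]]
  [W n [W n [W [W n [W n [W q]]] xor [W q]]]]
  [W n [W [W n [W n [W n [W q]]]] xor [W q]]]
  [W [W n [W n [W n [W n [W q]]]]] xor [W q]]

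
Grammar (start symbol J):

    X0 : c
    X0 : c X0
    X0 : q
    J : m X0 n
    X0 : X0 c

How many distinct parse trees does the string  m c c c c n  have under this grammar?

8

Parse trees for m c c c c n:
  [J m [X0 c [X0 c [X0 c [X0 c]]]] n]
  [J m [X0 c [X0 c [X0 [X0 c] c]]] n]
  [J m [X0 c [X0 [X0 c [X0 c]] c]] n]
  [J m [X0 c [X0 [X0 [X0 c] c] c]] n]
  [J m [X0 [X0 c [X0 c [X0 c]]] c] n]
  [J m [X0 [X0 c [X0 [X0 c] c]] c] n]
  [J m [X0 [X0 [X0 c [X0 c]] c] c] n]
  [J m [X0 [X0 [X0 [X0 c] c] c] c] n]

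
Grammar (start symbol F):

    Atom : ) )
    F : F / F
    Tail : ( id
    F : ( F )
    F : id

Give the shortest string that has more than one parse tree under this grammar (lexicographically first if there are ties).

id / id / id

length 1: no string has ≥2 trees
length 3: no string has ≥2 trees
length 5: id / id / id has 2 parse trees

Two derivations of id / id / id:
  F ⇒ F / F ⇒ F / F / F ⇒ id / F / F ⇒ id / id / F ⇒ id / id / id
  F ⇒ F / F ⇒ id / F ⇒ id / F / F ⇒ id / id / F ⇒ id / id / id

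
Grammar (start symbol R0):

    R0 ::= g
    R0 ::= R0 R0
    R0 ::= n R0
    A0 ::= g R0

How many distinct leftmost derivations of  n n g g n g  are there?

9

Parse trees for n n g g n g (showing first 6 of 9):
  [R0 [R0 n [R0 n [R0 g]]] [R0 [R0 g] [R0 n [R0 g]]]]
  [R0 [R0 [R0 n [R0 n [R0 g]]] [R0 g]] [R0 n [R0 g]]]
  [R0 [R0 n [R0 [R0 n [R0 g]] [R0 g]]] [R0 n [R0 g]]]
  [R0 [R0 n [R0 n [R0 [R0 g] [R0 g]]]] [R0 n [R0 g]]]
  [R0 n [R0 [R0 n [R0 g]] [R0 [R0 g] [R0 n [R0 g]]]]]
  [R0 n [R0 [R0 [R0 n [R0 g]] [R0 g]] [R0 n [R0 g]]]]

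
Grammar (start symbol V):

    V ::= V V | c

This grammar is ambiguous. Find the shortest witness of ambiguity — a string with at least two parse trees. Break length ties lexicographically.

length 1: no string has ≥2 trees
length 2: no string has ≥2 trees
length 3: c c c has 2 parse trees

Two derivations of c c c:
  V ⇒ V V ⇒ V V V ⇒ c V V ⇒ c c V ⇒ c c c
  V ⇒ V V ⇒ c V ⇒ c V V ⇒ c c V ⇒ c c c

c c c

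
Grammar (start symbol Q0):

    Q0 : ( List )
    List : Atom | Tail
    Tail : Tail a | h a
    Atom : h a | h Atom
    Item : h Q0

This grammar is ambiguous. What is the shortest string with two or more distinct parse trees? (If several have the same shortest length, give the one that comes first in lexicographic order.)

( h a )

length 4: ( h a ) has 2 parse trees

Two derivations of ( h a ):
  Q0 ⇒ ( List ) ⇒ ( Atom ) ⇒ ( h a )
  Q0 ⇒ ( List ) ⇒ ( Tail ) ⇒ ( h a )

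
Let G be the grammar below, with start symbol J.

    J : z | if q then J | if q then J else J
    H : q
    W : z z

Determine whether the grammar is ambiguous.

Ambiguous

Witness: if q then if q then z else z

Derivation 1: J ⇒ if q then J ⇒ if q then if q then J else J ⇒ if q then if q then z else J ⇒ if q then if q then z else z
Derivation 2: J ⇒ if q then J else J ⇒ if q then if q then J else J ⇒ if q then if q then z else J ⇒ if q then if q then z else z

Two distinct leftmost derivations for the same string.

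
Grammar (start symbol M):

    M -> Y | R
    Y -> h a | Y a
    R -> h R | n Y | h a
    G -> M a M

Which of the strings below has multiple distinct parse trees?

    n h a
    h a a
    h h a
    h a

n h a: 1 tree
h a a: 1 tree
h h a: 1 tree
h a: 2 trees

h a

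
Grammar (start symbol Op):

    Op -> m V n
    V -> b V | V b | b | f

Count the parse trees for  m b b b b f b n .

5

Parse trees for m b b b b f b n:
  [Op m [V b [V b [V b [V b [V [V f] b]]]]] n]
  [Op m [V b [V b [V b [V [V b [V f]] b]]]] n]
  [Op m [V b [V b [V [V b [V b [V f]]] b]]] n]
  [Op m [V b [V [V b [V b [V b [V f]]]] b]] n]
  [Op m [V [V b [V b [V b [V b [V f]]]]] b] n]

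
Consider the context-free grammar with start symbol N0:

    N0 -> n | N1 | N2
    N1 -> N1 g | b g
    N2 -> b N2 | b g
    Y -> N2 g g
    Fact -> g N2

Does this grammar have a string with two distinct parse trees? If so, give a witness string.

Witness: b g

Derivation 1: N0 ⇒ N1 ⇒ b g
Derivation 2: N0 ⇒ N2 ⇒ b g

Two distinct leftmost derivations for the same string.

Ambiguous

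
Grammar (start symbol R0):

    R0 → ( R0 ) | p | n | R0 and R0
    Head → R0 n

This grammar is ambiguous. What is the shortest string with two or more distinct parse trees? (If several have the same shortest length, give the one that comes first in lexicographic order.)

length 1: no string has ≥2 trees
length 3: no string has ≥2 trees
length 5: n and n and n has 2 parse trees

Two derivations of n and n and n:
  R0 ⇒ R0 and R0 ⇒ n and R0 ⇒ n and R0 and R0 ⇒ n and n and R0 ⇒ n and n and n
  R0 ⇒ R0 and R0 ⇒ R0 and R0 and R0 ⇒ n and R0 and R0 ⇒ n and n and R0 ⇒ n and n and n

n and n and n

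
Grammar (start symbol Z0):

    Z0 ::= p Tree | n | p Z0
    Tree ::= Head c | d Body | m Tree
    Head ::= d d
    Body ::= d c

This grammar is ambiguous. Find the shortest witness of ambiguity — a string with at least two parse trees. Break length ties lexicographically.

length 1: no string has ≥2 trees
length 2: no string has ≥2 trees
length 3: no string has ≥2 trees
length 4: p d d c has 2 parse trees

Two derivations of p d d c:
  Z0 ⇒ p Tree ⇒ p Head c ⇒ p d d c
  Z0 ⇒ p Tree ⇒ p d Body ⇒ p d d c

p d d c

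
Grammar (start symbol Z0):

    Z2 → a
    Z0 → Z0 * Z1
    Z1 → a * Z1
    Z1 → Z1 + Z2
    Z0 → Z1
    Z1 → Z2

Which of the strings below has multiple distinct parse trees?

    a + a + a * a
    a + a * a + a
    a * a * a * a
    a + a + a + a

a * a * a * a

a + a + a * a: 1 tree
a + a * a + a: 1 tree
a * a * a * a: 8 trees
a + a + a + a: 1 tree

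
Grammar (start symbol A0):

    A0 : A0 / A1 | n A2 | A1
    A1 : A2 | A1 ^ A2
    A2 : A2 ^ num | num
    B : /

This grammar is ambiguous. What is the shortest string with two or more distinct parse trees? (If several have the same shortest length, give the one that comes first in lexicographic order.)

length 1: no string has ≥2 trees
length 2: no string has ≥2 trees
length 3: num ^ num has 2 parse trees

Two derivations of num ^ num:
  A0 ⇒ A1 ⇒ A2 ⇒ A2 ^ num ⇒ num ^ num
  A0 ⇒ A1 ⇒ A1 ^ A2 ⇒ A2 ^ A2 ⇒ num ^ A2 ⇒ num ^ num

num ^ num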